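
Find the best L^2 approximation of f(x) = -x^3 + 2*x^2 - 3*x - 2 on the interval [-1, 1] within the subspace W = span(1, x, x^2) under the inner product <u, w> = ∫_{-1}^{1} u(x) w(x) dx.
g(x) = 2*x^2 - 18*x/5 - 2

The best approximation g ∈ W is the orthogonal projection of f onto W. Writing g = a_0 + a_1 x + a_2 x^2, the coefficients solve the normal equations G · a = b where
  G_{ij} = <φ_i, φ_j> and b_i = <f, φ_i>, with φ_0 = 1, φ_1 = x, φ_2 = x^2.
G =
  [2, 0, 2/3]
  [0, 2/3, 0]
  [2/3, 0, 2/5],
b = (-8/3, -12/5, -8/15).
Solving gives a_0 = -2, a_1 = -18/5, a_2 = 2, so
  g(x) = 2*x^2 - 18*x/5 - 2.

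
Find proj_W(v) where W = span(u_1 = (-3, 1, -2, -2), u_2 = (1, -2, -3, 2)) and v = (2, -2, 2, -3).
proj_W(v) = (4/5, 2/5, 2, 0)

Set up U = [u_1 | ... | u_2] ∈ R^(4×2). The projector onto W = col(U) is P = U (U^T U)^(-1) U^T.
Compute U^T U =
  [18, -3]
  [-3, 18],
and U^T v = (-6, -6).
Solve U^T U · c = U^T v for the coefficients: c = (-2/5, -2/5). The projection is proj_W(v) = U c.
Check: (v - proj_W(v)) · u_1 = 0  (should be 0).
Check: (v - proj_W(v)) · u_2 = 0  (should be 0).
Result: proj_W(v) = (4/5, 2/5, 2, 0).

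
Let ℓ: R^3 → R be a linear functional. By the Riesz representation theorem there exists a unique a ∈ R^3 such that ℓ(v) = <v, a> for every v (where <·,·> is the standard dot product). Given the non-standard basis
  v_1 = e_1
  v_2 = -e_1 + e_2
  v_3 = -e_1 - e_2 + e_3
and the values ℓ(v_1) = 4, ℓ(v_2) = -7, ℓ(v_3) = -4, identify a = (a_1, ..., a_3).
a = (4, -3, -3)

Write a = (a_1, ..., a_3) in the standard basis. For each basis vector v_i, ℓ(v_i) = <v_i, a> is a linear equation in the a_j's. Collect the n equations into a matrix system V a = ℓ, where row i of V is v_i (expressed in the standard basis). Since V is invertible (lower-triangular with 1s on the diagonal, up to permutation), solve by back-substitution:
  V =
[[1, 0, 0],
 [-1, 1, 0],
 [-1, -1, 1]]
  V a = (4, -7, -4)
Solving gives a = (4, -3, -3).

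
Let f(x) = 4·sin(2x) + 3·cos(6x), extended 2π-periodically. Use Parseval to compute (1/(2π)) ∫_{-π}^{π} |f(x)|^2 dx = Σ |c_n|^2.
Σ |c_n|^2 = 25/2

Expand |f|^2 and use orthogonality of {sin(nx), cos(mx)} on [-π, π]:
  ∫_{-π}^{π} sin(nx)^2 dx = π, ∫ cos(mx)^2 dx = π, and cross terms integrate to 0.
So ∫_{-π}^{π} f(x)^2 dx = 4^2 · π + 3^2 · π = (16 + 9)π.
Divide by 2π: (16 + 9)/2 = 25/2.
By Parseval, this equals Σ |c_n|^2.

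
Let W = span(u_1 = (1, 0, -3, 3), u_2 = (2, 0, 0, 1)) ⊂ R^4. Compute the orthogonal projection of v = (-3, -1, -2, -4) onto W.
proj_W(v) = (-57/14, 0, -3/14, -13/7)

Set up U = [u_1 | ... | u_2] ∈ R^(4×2). The projector onto W = col(U) is P = U (U^T U)^(-1) U^T.
Compute U^T U =
  [19, 5]
  [5, 5],
and U^T v = (-9, -10).
Solve U^T U · c = U^T v for the coefficients: c = (1/14, -29/14). The projection is proj_W(v) = U c.
Check: (v - proj_W(v)) · u_1 = 0  (should be 0).
Check: (v - proj_W(v)) · u_2 = 0  (should be 0).
Result: proj_W(v) = (-57/14, 0, -3/14, -13/7).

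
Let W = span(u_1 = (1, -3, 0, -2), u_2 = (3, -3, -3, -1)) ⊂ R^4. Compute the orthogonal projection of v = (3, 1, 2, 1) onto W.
proj_W(v) = (0, 3/7, -3/14, 5/14)

Set up U = [u_1 | ... | u_2] ∈ R^(4×2). The projector onto W = col(U) is P = U (U^T U)^(-1) U^T.
Compute U^T U =
  [14, 14]
  [14, 28],
and U^T v = (-2, -1).
Solve U^T U · c = U^T v for the coefficients: c = (-3/14, 1/14). The projection is proj_W(v) = U c.
Check: (v - proj_W(v)) · u_1 = 0  (should be 0).
Check: (v - proj_W(v)) · u_2 = 0  (should be 0).
Result: proj_W(v) = (0, 3/7, -3/14, 5/14).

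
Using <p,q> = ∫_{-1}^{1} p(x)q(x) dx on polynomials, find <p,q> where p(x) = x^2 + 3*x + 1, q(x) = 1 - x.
<p,q> = 2/3

Expand the product: p(x)·q(x) = -x^3 - 2*x^2 + 2*x + 1.
∫_{-1}^{1} of each monomial x^k gives [2/(k+1) if k even, 0 if k odd]. Integrating term-by-term (or equivalently evaluating the antiderivative F(x) = -x^4/4 - 2*x^3/3 + x^2 + x at the endpoints):
  F(1) − F(−1) = 13/12 − (5/12) = 2/3.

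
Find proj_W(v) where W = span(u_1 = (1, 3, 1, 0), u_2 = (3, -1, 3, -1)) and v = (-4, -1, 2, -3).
proj_W(v) = (-115/211, -275/211, -115/211, 7/211)

Set up U = [u_1 | ... | u_2] ∈ R^(4×2). The projector onto W = col(U) is P = U (U^T U)^(-1) U^T.
Compute U^T U =
  [11, 3]
  [3, 20],
and U^T v = (-5, -2).
Solve U^T U · c = U^T v for the coefficients: c = (-94/211, -7/211). The projection is proj_W(v) = U c.
Check: (v - proj_W(v)) · u_1 = 0  (should be 0).
Check: (v - proj_W(v)) · u_2 = 0  (should be 0).
Result: proj_W(v) = (-115/211, -275/211, -115/211, 7/211).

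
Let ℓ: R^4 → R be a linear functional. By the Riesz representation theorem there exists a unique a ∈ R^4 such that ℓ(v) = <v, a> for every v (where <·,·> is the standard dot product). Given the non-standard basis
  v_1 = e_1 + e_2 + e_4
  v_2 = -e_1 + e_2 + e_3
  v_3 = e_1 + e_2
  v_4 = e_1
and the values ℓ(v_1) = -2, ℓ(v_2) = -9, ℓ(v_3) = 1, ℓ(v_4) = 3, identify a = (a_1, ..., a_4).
a = (3, -2, -4, -3)

Write a = (a_1, ..., a_4) in the standard basis. For each basis vector v_i, ℓ(v_i) = <v_i, a> is a linear equation in the a_j's. Collect the n equations into a matrix system V a = ℓ, where row i of V is v_i (expressed in the standard basis). Since V is invertible (lower-triangular with 1s on the diagonal, up to permutation), solve by back-substitution:
  V =
[[1, 1, 0, 1],
 [-1, 1, 1, 0],
 [1, 1, 0, 0],
 [1, 0, 0, 0]]
  V a = (-2, -9, 1, 3)
Solving gives a = (3, -2, -4, -3).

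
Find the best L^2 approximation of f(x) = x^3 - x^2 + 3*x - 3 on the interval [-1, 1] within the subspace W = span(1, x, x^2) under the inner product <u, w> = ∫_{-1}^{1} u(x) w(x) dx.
g(x) = -x^2 + 18*x/5 - 3

The best approximation g ∈ W is the orthogonal projection of f onto W. Writing g = a_0 + a_1 x + a_2 x^2, the coefficients solve the normal equations G · a = b where
  G_{ij} = <φ_i, φ_j> and b_i = <f, φ_i>, with φ_0 = 1, φ_1 = x, φ_2 = x^2.
G =
  [2, 0, 2/3]
  [0, 2/3, 0]
  [2/3, 0, 2/5],
b = (-20/3, 12/5, -12/5).
Solving gives a_0 = -3, a_1 = 18/5, a_2 = -1, so
  g(x) = -x^2 + 18*x/5 - 3.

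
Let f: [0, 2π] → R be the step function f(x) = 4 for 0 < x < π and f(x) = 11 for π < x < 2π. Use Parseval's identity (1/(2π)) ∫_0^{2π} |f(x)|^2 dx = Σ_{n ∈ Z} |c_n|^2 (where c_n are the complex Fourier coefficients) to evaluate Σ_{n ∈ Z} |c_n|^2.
Σ |c_n|^2 = 137/2

Parseval equates the L^2 energy of f (normalised by 1/(2π)) with the ℓ^2 sum of its Fourier coefficients: (1/(2π)) ∫_0^{2π} |f|^2 = Σ |c_n|^2.
Compute the left side: (1/(2π)) [∫_0^π 4^2 dx + ∫_π^{2π} 11^2 dx] = (1/(2π)) · (16π + 121π) = (16 + 121)/2 = 137/2.
So Σ_{n ∈ Z} |c_n|^2 = 137/2.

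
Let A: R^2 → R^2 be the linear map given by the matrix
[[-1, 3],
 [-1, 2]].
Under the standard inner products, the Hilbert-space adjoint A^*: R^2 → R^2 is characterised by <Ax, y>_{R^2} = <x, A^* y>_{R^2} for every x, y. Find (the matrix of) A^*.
A^* = A^T =
[[-1, -1],
 [3, 2]]

For real matrices with standard dot products, the defining identity <Ax, y> = <x, A^* y> gives (Ax)^T y = x^T (A^*) y, i.e. x^T A^T y = x^T (A^*) y. Since this holds for all x, y, we must have A^* = A^T. Therefore
A^* =
[[-1, -1],
 [3, 2]].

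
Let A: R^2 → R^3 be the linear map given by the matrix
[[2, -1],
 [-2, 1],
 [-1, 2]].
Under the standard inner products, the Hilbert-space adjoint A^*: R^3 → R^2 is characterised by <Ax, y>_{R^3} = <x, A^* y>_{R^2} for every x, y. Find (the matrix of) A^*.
A^* = A^T =
[[2, -2, -1],
 [-1, 1, 2]]

For real matrices with standard dot products, the defining identity <Ax, y> = <x, A^* y> gives (Ax)^T y = x^T (A^*) y, i.e. x^T A^T y = x^T (A^*) y. Since this holds for all x, y, we must have A^* = A^T. Therefore
A^* =
[[2, -2, -1],
 [-1, 1, 2]].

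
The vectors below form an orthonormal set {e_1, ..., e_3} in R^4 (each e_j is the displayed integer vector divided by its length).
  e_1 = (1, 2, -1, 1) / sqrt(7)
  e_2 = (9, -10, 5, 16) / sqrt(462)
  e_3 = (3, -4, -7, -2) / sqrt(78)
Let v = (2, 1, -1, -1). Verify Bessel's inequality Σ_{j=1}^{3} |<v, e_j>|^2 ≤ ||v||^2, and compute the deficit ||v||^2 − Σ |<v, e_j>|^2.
Σ |<v, e_j>|^2 = 601/143; ||v||^2 = 7; deficit = 400/143

Write each e_j = u_j / sqrt(<u_j, u_j>) where u_j is the displayed integer vector. Then <v, e_j> = <v, u_j> / sqrt(<u_j, u_j>), so |<v, e_j>|^2 = <v, u_j>^2 / <u_j, u_j>.
Coefficients: <v, e_1> = 4/sqrt(7), <v, e_2> = -13/sqrt(462), <v, e_3> = 11/sqrt(78).
Square and sum: Σ |<v, e_j>|^2 = 601/143.
Compute ||v||^2 = v·v = 7.
Deficit = 7 − 601/143 = 400/143 ≥ 0, confirming Bessel's inequality. (The deficit equals ||v − Σ <v,e_j> e_j||^2, the squared distance from v to span{e_j}.)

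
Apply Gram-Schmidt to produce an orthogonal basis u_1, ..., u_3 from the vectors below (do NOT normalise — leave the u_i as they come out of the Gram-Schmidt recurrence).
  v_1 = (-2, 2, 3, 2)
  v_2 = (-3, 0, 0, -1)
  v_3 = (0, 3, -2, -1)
Orthogonal basis:
  u_1 = (-2, 2, 3, 2)
  u_2 = (-55/21, -8/21, -4/7, -29/21)
  u_3 = (39/194, 315/97, -158/97, -117/194)

Apply the Gram-Schmidt recurrence
  u_1 = v_1
  u_i = v_i − Σ_{j<i} ((v_i · u_j) / (u_j · u_j)) · u_j.

Step by step this gives:
  u_1 = (-2, 2, 3, 2)
  u_2 = (-55/21, -8/21, -4/7, -29/21)
  u_3 = (39/194, 315/97, -158/97, -117/194)

Orthogonality check:
  u_2 · u_1 = 0 (should be 0)
  u_3 · u_1 = 0 (should be 0)
  u_3 · u_2 = 0 (should be 0)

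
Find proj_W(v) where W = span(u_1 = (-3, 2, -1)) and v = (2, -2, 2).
proj_W(v) = (18/7, -12/7, 6/7)

Set up U = [u_1 | ... | u_1] ∈ R^(3×1). The projector onto W = col(U) is P = U (U^T U)^(-1) U^T.
Compute U^T U =
  [14],
and U^T v = (-12).
Solve U^T U · c = U^T v for the coefficients: c = (-6/7). The projection is proj_W(v) = U c.
Check: (v - proj_W(v)) · u_1 = 0  (should be 0).
Result: proj_W(v) = (18/7, -12/7, 6/7).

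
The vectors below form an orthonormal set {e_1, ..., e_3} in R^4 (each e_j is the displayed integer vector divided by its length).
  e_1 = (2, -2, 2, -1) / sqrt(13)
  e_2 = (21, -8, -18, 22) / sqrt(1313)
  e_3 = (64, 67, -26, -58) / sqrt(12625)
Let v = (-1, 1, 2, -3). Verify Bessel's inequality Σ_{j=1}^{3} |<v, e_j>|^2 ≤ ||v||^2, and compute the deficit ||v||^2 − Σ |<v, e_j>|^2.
Σ |<v, e_j>|^2 = 15; ||v||^2 = 15; deficit = 0

Write each e_j = u_j / sqrt(<u_j, u_j>) where u_j is the displayed integer vector. Then <v, e_j> = <v, u_j> / sqrt(<u_j, u_j>), so |<v, e_j>|^2 = <v, u_j>^2 / <u_j, u_j>.
Coefficients: <v, e_1> = 3/sqrt(13), <v, e_2> = -131/sqrt(1313), <v, e_3> = 125/sqrt(12625).
Square and sum: Σ |<v, e_j>|^2 = 15.
Compute ||v||^2 = v·v = 15.
Deficit = 15 − 15 = 0 ≥ 0, confirming Bessel's inequality. (The deficit equals ||v − Σ <v,e_j> e_j||^2, the squared distance from v to span{e_j}.)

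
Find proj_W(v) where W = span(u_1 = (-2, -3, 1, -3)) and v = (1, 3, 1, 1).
proj_W(v) = (26/23, 39/23, -13/23, 39/23)

Set up U = [u_1 | ... | u_1] ∈ R^(4×1). The projector onto W = col(U) is P = U (U^T U)^(-1) U^T.
Compute U^T U =
  [23],
and U^T v = (-13).
Solve U^T U · c = U^T v for the coefficients: c = (-13/23). The projection is proj_W(v) = U c.
Check: (v - proj_W(v)) · u_1 = 0  (should be 0).
Result: proj_W(v) = (26/23, 39/23, -13/23, 39/23).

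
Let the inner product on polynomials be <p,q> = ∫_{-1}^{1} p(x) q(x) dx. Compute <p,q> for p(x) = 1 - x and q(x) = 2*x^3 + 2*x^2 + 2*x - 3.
<p,q> = -34/5

Expand the product: p(x)·q(x) = -2*x^4 + 5*x - 3.
∫_{-1}^{1} of each monomial x^k gives [2/(k+1) if k even, 0 if k odd]. Integrating term-by-term (or equivalently evaluating the antiderivative F(x) = -2*x^5/5 + 5*x^2/2 - 3*x at the endpoints):
  F(1) − F(−1) = -9/10 − (59/10) = -34/5.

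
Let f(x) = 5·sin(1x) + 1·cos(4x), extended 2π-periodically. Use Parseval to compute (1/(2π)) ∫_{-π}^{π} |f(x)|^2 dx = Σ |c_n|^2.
Σ |c_n|^2 = 13

Expand |f|^2 and use orthogonality of {sin(nx), cos(mx)} on [-π, π]:
  ∫_{-π}^{π} sin(nx)^2 dx = π, ∫ cos(mx)^2 dx = π, and cross terms integrate to 0.
So ∫_{-π}^{π} f(x)^2 dx = 5^2 · π + 1^2 · π = (25 + 1)π.
Divide by 2π: (25 + 1)/2 = 13.
By Parseval, this equals Σ |c_n|^2.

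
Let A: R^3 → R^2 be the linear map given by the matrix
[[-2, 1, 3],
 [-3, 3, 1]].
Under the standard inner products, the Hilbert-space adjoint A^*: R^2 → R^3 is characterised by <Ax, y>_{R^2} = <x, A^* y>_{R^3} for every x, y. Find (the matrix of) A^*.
A^* = A^T =
[[-2, -3],
 [1, 3],
 [3, 1]]

For real matrices with standard dot products, the defining identity <Ax, y> = <x, A^* y> gives (Ax)^T y = x^T (A^*) y, i.e. x^T A^T y = x^T (A^*) y. Since this holds for all x, y, we must have A^* = A^T. Therefore
A^* =
[[-2, -3],
 [1, 3],
 [3, 1]].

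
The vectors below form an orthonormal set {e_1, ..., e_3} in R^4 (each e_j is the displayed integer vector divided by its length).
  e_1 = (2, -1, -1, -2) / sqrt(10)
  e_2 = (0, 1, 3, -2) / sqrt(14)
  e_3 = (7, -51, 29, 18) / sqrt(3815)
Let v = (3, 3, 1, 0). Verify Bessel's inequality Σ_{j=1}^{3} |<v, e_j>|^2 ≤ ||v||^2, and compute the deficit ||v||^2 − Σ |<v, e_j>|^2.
Σ |<v, e_j>|^2 = 627/109; ||v||^2 = 19; deficit = 1444/109

Write each e_j = u_j / sqrt(<u_j, u_j>) where u_j is the displayed integer vector. Then <v, e_j> = <v, u_j> / sqrt(<u_j, u_j>), so |<v, e_j>|^2 = <v, u_j>^2 / <u_j, u_j>.
Coefficients: <v, e_1> = 2/sqrt(10), <v, e_2> = 6/sqrt(14), <v, e_3> = -103/sqrt(3815).
Square and sum: Σ |<v, e_j>|^2 = 627/109.
Compute ||v||^2 = v·v = 19.
Deficit = 19 − 627/109 = 1444/109 ≥ 0, confirming Bessel's inequality. (The deficit equals ||v − Σ <v,e_j> e_j||^2, the squared distance from v to span{e_j}.)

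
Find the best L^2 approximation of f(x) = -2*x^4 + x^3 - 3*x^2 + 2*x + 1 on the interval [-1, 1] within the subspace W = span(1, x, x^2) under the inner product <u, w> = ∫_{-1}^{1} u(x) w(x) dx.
g(x) = -33*x^2/7 + 13*x/5 + 41/35

The best approximation g ∈ W is the orthogonal projection of f onto W. Writing g = a_0 + a_1 x + a_2 x^2, the coefficients solve the normal equations G · a = b where
  G_{ij} = <φ_i, φ_j> and b_i = <f, φ_i>, with φ_0 = 1, φ_1 = x, φ_2 = x^2.
G =
  [2, 0, 2/3]
  [0, 2/3, 0]
  [2/3, 0, 2/5],
b = (-4/5, 26/15, -116/105).
Solving gives a_0 = 41/35, a_1 = 13/5, a_2 = -33/7, so
  g(x) = -33*x^2/7 + 13*x/5 + 41/35.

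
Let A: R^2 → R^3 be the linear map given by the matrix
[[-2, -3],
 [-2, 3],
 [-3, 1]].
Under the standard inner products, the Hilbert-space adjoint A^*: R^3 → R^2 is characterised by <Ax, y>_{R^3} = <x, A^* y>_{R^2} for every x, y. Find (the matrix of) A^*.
A^* = A^T =
[[-2, -2, -3],
 [-3, 3, 1]]

For real matrices with standard dot products, the defining identity <Ax, y> = <x, A^* y> gives (Ax)^T y = x^T (A^*) y, i.e. x^T A^T y = x^T (A^*) y. Since this holds for all x, y, we must have A^* = A^T. Therefore
A^* =
[[-2, -2, -3],
 [-3, 3, 1]].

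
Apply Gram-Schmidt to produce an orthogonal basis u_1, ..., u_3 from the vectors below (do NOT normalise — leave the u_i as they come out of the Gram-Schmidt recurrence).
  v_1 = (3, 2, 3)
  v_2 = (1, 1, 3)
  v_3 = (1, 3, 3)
Orthogonal basis:
  u_1 = (3, 2, 3)
  u_2 = (-10/11, -3/11, 12/11)
  u_3 = (-18/23, 36/23, -6/23)

Apply the Gram-Schmidt recurrence
  u_1 = v_1
  u_i = v_i − Σ_{j<i} ((v_i · u_j) / (u_j · u_j)) · u_j.

Step by step this gives:
  u_1 = (3, 2, 3)
  u_2 = (-10/11, -3/11, 12/11)
  u_3 = (-18/23, 36/23, -6/23)

Orthogonality check:
  u_2 · u_1 = 0 (should be 0)
  u_3 · u_1 = 0 (should be 0)
  u_3 · u_2 = 0 (should be 0)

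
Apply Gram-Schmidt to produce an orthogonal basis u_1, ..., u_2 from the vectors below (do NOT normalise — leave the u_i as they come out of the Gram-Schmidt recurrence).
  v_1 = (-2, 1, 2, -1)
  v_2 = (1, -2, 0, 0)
Orthogonal basis:
  u_1 = (-2, 1, 2, -1)
  u_2 = (1/5, -8/5, 4/5, -2/5)

Apply the Gram-Schmidt recurrence
  u_1 = v_1
  u_i = v_i − Σ_{j<i} ((v_i · u_j) / (u_j · u_j)) · u_j.

Step by step this gives:
  u_1 = (-2, 1, 2, -1)
  u_2 = (1/5, -8/5, 4/5, -2/5)

Orthogonality check:
  u_2 · u_1 = 0 (should be 0)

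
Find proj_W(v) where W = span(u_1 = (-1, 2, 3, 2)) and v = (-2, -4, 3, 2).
proj_W(v) = (-7/18, 7/9, 7/6, 7/9)

Set up U = [u_1 | ... | u_1] ∈ R^(4×1). The projector onto W = col(U) is P = U (U^T U)^(-1) U^T.
Compute U^T U =
  [18],
and U^T v = (7).
Solve U^T U · c = U^T v for the coefficients: c = (7/18). The projection is proj_W(v) = U c.
Check: (v - proj_W(v)) · u_1 = 0  (should be 0).
Result: proj_W(v) = (-7/18, 7/9, 7/6, 7/9).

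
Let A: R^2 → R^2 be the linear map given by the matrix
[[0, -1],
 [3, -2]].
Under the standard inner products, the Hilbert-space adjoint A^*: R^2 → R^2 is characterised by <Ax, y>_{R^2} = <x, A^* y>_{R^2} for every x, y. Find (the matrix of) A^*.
A^* = A^T =
[[0, 3],
 [-1, -2]]

For real matrices with standard dot products, the defining identity <Ax, y> = <x, A^* y> gives (Ax)^T y = x^T (A^*) y, i.e. x^T A^T y = x^T (A^*) y. Since this holds for all x, y, we must have A^* = A^T. Therefore
A^* =
[[0, 3],
 [-1, -2]].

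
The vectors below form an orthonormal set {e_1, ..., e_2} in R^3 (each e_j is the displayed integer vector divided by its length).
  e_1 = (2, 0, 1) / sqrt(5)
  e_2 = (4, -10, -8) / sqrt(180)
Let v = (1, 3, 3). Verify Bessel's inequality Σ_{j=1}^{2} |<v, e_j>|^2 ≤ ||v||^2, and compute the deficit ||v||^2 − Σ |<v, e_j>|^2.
Σ |<v, e_j>|^2 = 170/9; ||v||^2 = 19; deficit = 1/9

Write each e_j = u_j / sqrt(<u_j, u_j>) where u_j is the displayed integer vector. Then <v, e_j> = <v, u_j> / sqrt(<u_j, u_j>), so |<v, e_j>|^2 = <v, u_j>^2 / <u_j, u_j>.
Coefficients: <v, e_1> = 5/sqrt(5), <v, e_2> = -50/sqrt(180).
Square and sum: Σ |<v, e_j>|^2 = 170/9.
Compute ||v||^2 = v·v = 19.
Deficit = 19 − 170/9 = 1/9 ≥ 0, confirming Bessel's inequality. (The deficit equals ||v − Σ <v,e_j> e_j||^2, the squared distance from v to span{e_j}.)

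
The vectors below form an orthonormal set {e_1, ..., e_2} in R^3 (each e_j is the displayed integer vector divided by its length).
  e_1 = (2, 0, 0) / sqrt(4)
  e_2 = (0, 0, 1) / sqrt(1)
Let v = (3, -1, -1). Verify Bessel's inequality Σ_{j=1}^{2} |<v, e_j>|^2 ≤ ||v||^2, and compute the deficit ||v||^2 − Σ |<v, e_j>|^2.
Σ |<v, e_j>|^2 = 10; ||v||^2 = 11; deficit = 1

Write each e_j = u_j / sqrt(<u_j, u_j>) where u_j is the displayed integer vector. Then <v, e_j> = <v, u_j> / sqrt(<u_j, u_j>), so |<v, e_j>|^2 = <v, u_j>^2 / <u_j, u_j>.
Coefficients: <v, e_1> = 6/sqrt(4), <v, e_2> = -1/sqrt(1).
Square and sum: Σ |<v, e_j>|^2 = 10.
Compute ||v||^2 = v·v = 11.
Deficit = 11 − 10 = 1 ≥ 0, confirming Bessel's inequality. (The deficit equals ||v − Σ <v,e_j> e_j||^2, the squared distance from v to span{e_j}.)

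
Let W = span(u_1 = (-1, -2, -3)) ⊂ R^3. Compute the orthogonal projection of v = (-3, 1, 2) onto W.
proj_W(v) = (5/14, 5/7, 15/14)

Set up U = [u_1 | ... | u_1] ∈ R^(3×1). The projector onto W = col(U) is P = U (U^T U)^(-1) U^T.
Compute U^T U =
  [14],
and U^T v = (-5).
Solve U^T U · c = U^T v for the coefficients: c = (-5/14). The projection is proj_W(v) = U c.
Check: (v - proj_W(v)) · u_1 = 0  (should be 0).
Result: proj_W(v) = (5/14, 5/7, 15/14).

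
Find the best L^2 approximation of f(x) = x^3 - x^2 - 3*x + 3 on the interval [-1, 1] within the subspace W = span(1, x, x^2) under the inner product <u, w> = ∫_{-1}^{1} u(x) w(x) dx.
g(x) = -x^2 - 12*x/5 + 3

The best approximation g ∈ W is the orthogonal projection of f onto W. Writing g = a_0 + a_1 x + a_2 x^2, the coefficients solve the normal equations G · a = b where
  G_{ij} = <φ_i, φ_j> and b_i = <f, φ_i>, with φ_0 = 1, φ_1 = x, φ_2 = x^2.
G =
  [2, 0, 2/3]
  [0, 2/3, 0]
  [2/3, 0, 2/5],
b = (16/3, -8/5, 8/5).
Solving gives a_0 = 3, a_1 = -12/5, a_2 = -1, so
  g(x) = -x^2 - 12*x/5 + 3.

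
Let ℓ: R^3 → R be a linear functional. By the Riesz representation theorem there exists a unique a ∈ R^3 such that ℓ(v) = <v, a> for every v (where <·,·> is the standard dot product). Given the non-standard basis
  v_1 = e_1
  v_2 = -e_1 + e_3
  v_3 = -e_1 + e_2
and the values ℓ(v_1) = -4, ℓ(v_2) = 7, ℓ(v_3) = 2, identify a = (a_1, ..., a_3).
a = (-4, -2, 3)

Write a = (a_1, ..., a_3) in the standard basis. For each basis vector v_i, ℓ(v_i) = <v_i, a> is a linear equation in the a_j's. Collect the n equations into a matrix system V a = ℓ, where row i of V is v_i (expressed in the standard basis). Since V is invertible (lower-triangular with 1s on the diagonal, up to permutation), solve by back-substitution:
  V =
[[1, 0, 0],
 [-1, 0, 1],
 [-1, 1, 0]]
  V a = (-4, 7, 2)
Solving gives a = (-4, -2, 3).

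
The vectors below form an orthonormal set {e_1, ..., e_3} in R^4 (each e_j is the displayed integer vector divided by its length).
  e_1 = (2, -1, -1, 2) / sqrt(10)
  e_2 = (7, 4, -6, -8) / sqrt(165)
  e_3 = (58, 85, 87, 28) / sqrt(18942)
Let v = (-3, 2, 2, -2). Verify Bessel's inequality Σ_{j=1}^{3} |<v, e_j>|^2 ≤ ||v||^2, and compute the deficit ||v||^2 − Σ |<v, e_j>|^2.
Σ |<v, e_j>|^2 = 5963/287; ||v||^2 = 21; deficit = 64/287

Write each e_j = u_j / sqrt(<u_j, u_j>) where u_j is the displayed integer vector. Then <v, e_j> = <v, u_j> / sqrt(<u_j, u_j>), so |<v, e_j>|^2 = <v, u_j>^2 / <u_j, u_j>.
Coefficients: <v, e_1> = -14/sqrt(10), <v, e_2> = -9/sqrt(165), <v, e_3> = 114/sqrt(18942).
Square and sum: Σ |<v, e_j>|^2 = 5963/287.
Compute ||v||^2 = v·v = 21.
Deficit = 21 − 5963/287 = 64/287 ≥ 0, confirming Bessel's inequality. (The deficit equals ||v − Σ <v,e_j> e_j||^2, the squared distance from v to span{e_j}.)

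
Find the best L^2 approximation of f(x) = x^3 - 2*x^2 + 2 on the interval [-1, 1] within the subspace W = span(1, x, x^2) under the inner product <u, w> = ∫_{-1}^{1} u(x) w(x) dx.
g(x) = -2*x^2 + 3*x/5 + 2

The best approximation g ∈ W is the orthogonal projection of f onto W. Writing g = a_0 + a_1 x + a_2 x^2, the coefficients solve the normal equations G · a = b where
  G_{ij} = <φ_i, φ_j> and b_i = <f, φ_i>, with φ_0 = 1, φ_1 = x, φ_2 = x^2.
G =
  [2, 0, 2/3]
  [0, 2/3, 0]
  [2/3, 0, 2/5],
b = (8/3, 2/5, 8/15).
Solving gives a_0 = 2, a_1 = 3/5, a_2 = -2, so
  g(x) = -2*x^2 + 3*x/5 + 2.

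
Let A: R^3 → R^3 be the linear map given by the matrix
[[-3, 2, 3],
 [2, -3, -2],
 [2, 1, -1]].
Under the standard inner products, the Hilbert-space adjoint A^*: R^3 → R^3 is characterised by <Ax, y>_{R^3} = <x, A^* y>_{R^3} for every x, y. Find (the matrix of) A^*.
A^* = A^T =
[[-3, 2, 2],
 [2, -3, 1],
 [3, -2, -1]]

For real matrices with standard dot products, the defining identity <Ax, y> = <x, A^* y> gives (Ax)^T y = x^T (A^*) y, i.e. x^T A^T y = x^T (A^*) y. Since this holds for all x, y, we must have A^* = A^T. Therefore
A^* =
[[-3, 2, 2],
 [2, -3, 1],
 [3, -2, -1]].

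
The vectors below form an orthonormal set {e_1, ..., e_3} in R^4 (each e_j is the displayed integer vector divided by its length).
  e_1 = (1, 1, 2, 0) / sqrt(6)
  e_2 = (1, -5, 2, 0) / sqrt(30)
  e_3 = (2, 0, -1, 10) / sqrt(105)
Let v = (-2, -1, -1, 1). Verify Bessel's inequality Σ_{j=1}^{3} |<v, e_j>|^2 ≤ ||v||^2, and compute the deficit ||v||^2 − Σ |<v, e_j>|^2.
Σ |<v, e_j>|^2 = 14/3; ||v||^2 = 7; deficit = 7/3

Write each e_j = u_j / sqrt(<u_j, u_j>) where u_j is the displayed integer vector. Then <v, e_j> = <v, u_j> / sqrt(<u_j, u_j>), so |<v, e_j>|^2 = <v, u_j>^2 / <u_j, u_j>.
Coefficients: <v, e_1> = -5/sqrt(6), <v, e_2> = 1/sqrt(30), <v, e_3> = 7/sqrt(105).
Square and sum: Σ |<v, e_j>|^2 = 14/3.
Compute ||v||^2 = v·v = 7.
Deficit = 7 − 14/3 = 7/3 ≥ 0, confirming Bessel's inequality. (The deficit equals ||v − Σ <v,e_j> e_j||^2, the squared distance from v to span{e_j}.)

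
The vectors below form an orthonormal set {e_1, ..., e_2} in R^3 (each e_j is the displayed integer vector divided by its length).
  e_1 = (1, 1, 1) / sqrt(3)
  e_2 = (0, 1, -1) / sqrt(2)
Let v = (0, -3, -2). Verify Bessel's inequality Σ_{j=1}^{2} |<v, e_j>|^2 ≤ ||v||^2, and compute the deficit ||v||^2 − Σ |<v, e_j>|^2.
Σ |<v, e_j>|^2 = 53/6; ||v||^2 = 13; deficit = 25/6

Write each e_j = u_j / sqrt(<u_j, u_j>) where u_j is the displayed integer vector. Then <v, e_j> = <v, u_j> / sqrt(<u_j, u_j>), so |<v, e_j>|^2 = <v, u_j>^2 / <u_j, u_j>.
Coefficients: <v, e_1> = -5/sqrt(3), <v, e_2> = -1/sqrt(2).
Square and sum: Σ |<v, e_j>|^2 = 53/6.
Compute ||v||^2 = v·v = 13.
Deficit = 13 − 53/6 = 25/6 ≥ 0, confirming Bessel's inequality. (The deficit equals ||v − Σ <v,e_j> e_j||^2, the squared distance from v to span{e_j}.)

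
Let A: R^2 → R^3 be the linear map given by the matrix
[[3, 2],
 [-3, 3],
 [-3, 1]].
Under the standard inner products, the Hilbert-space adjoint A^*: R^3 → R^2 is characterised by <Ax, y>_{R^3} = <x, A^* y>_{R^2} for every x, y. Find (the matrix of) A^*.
A^* = A^T =
[[3, -3, -3],
 [2, 3, 1]]

For real matrices with standard dot products, the defining identity <Ax, y> = <x, A^* y> gives (Ax)^T y = x^T (A^*) y, i.e. x^T A^T y = x^T (A^*) y. Since this holds for all x, y, we must have A^* = A^T. Therefore
A^* =
[[3, -3, -3],
 [2, 3, 1]].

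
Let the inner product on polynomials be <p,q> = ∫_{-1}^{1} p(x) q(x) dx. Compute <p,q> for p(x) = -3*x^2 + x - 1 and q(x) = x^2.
<p,q> = -28/15

Expand the product: p(x)·q(x) = -3*x^4 + x^3 - x^2.
∫_{-1}^{1} of each monomial x^k gives [2/(k+1) if k even, 0 if k odd]. Integrating term-by-term (or equivalently evaluating the antiderivative F(x) = -3*x^5/5 + x^4/4 - x^3/3 at the endpoints):
  F(1) − F(−1) = -41/60 − (71/60) = -28/15.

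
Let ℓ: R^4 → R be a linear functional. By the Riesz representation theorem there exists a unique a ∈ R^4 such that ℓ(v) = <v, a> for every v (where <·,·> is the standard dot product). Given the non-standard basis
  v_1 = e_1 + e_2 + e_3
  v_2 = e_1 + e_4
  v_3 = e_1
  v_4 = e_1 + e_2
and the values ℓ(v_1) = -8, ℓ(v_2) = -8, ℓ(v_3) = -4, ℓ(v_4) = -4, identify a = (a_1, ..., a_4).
a = (-4, 0, -4, -4)

Write a = (a_1, ..., a_4) in the standard basis. For each basis vector v_i, ℓ(v_i) = <v_i, a> is a linear equation in the a_j's. Collect the n equations into a matrix system V a = ℓ, where row i of V is v_i (expressed in the standard basis). Since V is invertible (lower-triangular with 1s on the diagonal, up to permutation), solve by back-substitution:
  V =
[[1, 1, 1, 0],
 [1, 0, 0, 1],
 [1, 0, 0, 0],
 [1, 1, 0, 0]]
  V a = (-8, -8, -4, -4)
Solving gives a = (-4, 0, -4, -4).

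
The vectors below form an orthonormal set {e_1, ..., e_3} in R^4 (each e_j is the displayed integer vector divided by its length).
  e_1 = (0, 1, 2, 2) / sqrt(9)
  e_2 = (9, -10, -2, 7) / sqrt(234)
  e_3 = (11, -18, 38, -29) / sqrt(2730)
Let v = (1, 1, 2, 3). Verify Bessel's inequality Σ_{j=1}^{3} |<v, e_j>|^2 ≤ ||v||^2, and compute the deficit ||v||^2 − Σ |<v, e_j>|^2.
Σ |<v, e_j>|^2 = 513/35; ||v||^2 = 15; deficit = 12/35

Write each e_j = u_j / sqrt(<u_j, u_j>) where u_j is the displayed integer vector. Then <v, e_j> = <v, u_j> / sqrt(<u_j, u_j>), so |<v, e_j>|^2 = <v, u_j>^2 / <u_j, u_j>.
Coefficients: <v, e_1> = 11/sqrt(9), <v, e_2> = 16/sqrt(234), <v, e_3> = -18/sqrt(2730).
Square and sum: Σ |<v, e_j>|^2 = 513/35.
Compute ||v||^2 = v·v = 15.
Deficit = 15 − 513/35 = 12/35 ≥ 0, confirming Bessel's inequality. (The deficit equals ||v − Σ <v,e_j> e_j||^2, the squared distance from v to span{e_j}.)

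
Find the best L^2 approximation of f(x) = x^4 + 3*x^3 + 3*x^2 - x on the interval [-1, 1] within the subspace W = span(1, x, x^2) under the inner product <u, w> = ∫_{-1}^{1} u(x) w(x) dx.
g(x) = 27*x^2/7 + 4*x/5 - 3/35

The best approximation g ∈ W is the orthogonal projection of f onto W. Writing g = a_0 + a_1 x + a_2 x^2, the coefficients solve the normal equations G · a = b where
  G_{ij} = <φ_i, φ_j> and b_i = <f, φ_i>, with φ_0 = 1, φ_1 = x, φ_2 = x^2.
G =
  [2, 0, 2/3]
  [0, 2/3, 0]
  [2/3, 0, 2/5],
b = (12/5, 8/15, 52/35).
Solving gives a_0 = -3/35, a_1 = 4/5, a_2 = 27/7, so
  g(x) = 27*x^2/7 + 4*x/5 - 3/35.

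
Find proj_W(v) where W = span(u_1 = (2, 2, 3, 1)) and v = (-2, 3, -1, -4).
proj_W(v) = (-5/9, -5/9, -5/6, -5/18)

Set up U = [u_1 | ... | u_1] ∈ R^(4×1). The projector onto W = col(U) is P = U (U^T U)^(-1) U^T.
Compute U^T U =
  [18],
and U^T v = (-5).
Solve U^T U · c = U^T v for the coefficients: c = (-5/18). The projection is proj_W(v) = U c.
Check: (v - proj_W(v)) · u_1 = 0  (should be 0).
Result: proj_W(v) = (-5/9, -5/9, -5/6, -5/18).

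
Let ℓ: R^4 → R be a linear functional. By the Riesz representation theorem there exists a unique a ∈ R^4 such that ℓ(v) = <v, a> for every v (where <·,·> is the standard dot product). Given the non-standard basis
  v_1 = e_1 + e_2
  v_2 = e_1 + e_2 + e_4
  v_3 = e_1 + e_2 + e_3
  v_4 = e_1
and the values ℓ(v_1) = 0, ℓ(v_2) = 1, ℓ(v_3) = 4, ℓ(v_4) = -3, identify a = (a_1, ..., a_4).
a = (-3, 3, 4, 1)

Write a = (a_1, ..., a_4) in the standard basis. For each basis vector v_i, ℓ(v_i) = <v_i, a> is a linear equation in the a_j's. Collect the n equations into a matrix system V a = ℓ, where row i of V is v_i (expressed in the standard basis). Since V is invertible (lower-triangular with 1s on the diagonal, up to permutation), solve by back-substitution:
  V =
[[1, 1, 0, 0],
 [1, 1, 0, 1],
 [1, 1, 1, 0],
 [1, 0, 0, 0]]
  V a = (0, 1, 4, -3)
Solving gives a = (-3, 3, 4, 1).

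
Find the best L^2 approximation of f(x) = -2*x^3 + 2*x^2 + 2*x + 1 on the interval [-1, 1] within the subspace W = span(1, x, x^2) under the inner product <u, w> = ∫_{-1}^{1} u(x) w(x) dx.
g(x) = 2*x^2 + 4*x/5 + 1

The best approximation g ∈ W is the orthogonal projection of f onto W. Writing g = a_0 + a_1 x + a_2 x^2, the coefficients solve the normal equations G · a = b where
  G_{ij} = <φ_i, φ_j> and b_i = <f, φ_i>, with φ_0 = 1, φ_1 = x, φ_2 = x^2.
G =
  [2, 0, 2/3]
  [0, 2/3, 0]
  [2/3, 0, 2/5],
b = (10/3, 8/15, 22/15).
Solving gives a_0 = 1, a_1 = 4/5, a_2 = 2, so
  g(x) = 2*x^2 + 4*x/5 + 1.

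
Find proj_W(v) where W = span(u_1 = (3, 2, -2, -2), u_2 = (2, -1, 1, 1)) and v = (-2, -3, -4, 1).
proj_W(v) = (-2, 0, 0, 0)

Set up U = [u_1 | ... | u_2] ∈ R^(4×2). The projector onto W = col(U) is P = U (U^T U)^(-1) U^T.
Compute U^T U =
  [21, 0]
  [0, 7],
and U^T v = (-6, -4).
Solve U^T U · c = U^T v for the coefficients: c = (-2/7, -4/7). The projection is proj_W(v) = U c.
Check: (v - proj_W(v)) · u_1 = 0  (should be 0).
Check: (v - proj_W(v)) · u_2 = 0  (should be 0).
Result: proj_W(v) = (-2, 0, 0, 0).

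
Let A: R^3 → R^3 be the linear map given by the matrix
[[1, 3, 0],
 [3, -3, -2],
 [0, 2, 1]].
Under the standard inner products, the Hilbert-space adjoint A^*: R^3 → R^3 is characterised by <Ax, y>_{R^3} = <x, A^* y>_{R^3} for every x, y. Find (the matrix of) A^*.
A^* = A^T =
[[1, 3, 0],
 [3, -3, 2],
 [0, -2, 1]]

For real matrices with standard dot products, the defining identity <Ax, y> = <x, A^* y> gives (Ax)^T y = x^T (A^*) y, i.e. x^T A^T y = x^T (A^*) y. Since this holds for all x, y, we must have A^* = A^T. Therefore
A^* =
[[1, 3, 0],
 [3, -3, 2],
 [0, -2, 1]].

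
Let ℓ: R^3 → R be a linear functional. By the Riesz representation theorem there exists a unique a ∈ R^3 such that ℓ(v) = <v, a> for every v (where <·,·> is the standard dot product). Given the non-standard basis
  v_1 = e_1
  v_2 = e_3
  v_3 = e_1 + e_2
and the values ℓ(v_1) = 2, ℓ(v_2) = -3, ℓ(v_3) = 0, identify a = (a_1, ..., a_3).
a = (2, -2, -3)

Write a = (a_1, ..., a_3) in the standard basis. For each basis vector v_i, ℓ(v_i) = <v_i, a> is a linear equation in the a_j's. Collect the n equations into a matrix system V a = ℓ, where row i of V is v_i (expressed in the standard basis). Since V is invertible (lower-triangular with 1s on the diagonal, up to permutation), solve by back-substitution:
  V =
[[1, 0, 0],
 [0, 0, 1],
 [1, 1, 0]]
  V a = (2, -3, 0)
Solving gives a = (2, -2, -3).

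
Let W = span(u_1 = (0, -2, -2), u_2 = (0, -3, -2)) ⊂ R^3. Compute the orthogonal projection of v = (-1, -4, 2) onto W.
proj_W(v) = (0, -4, 2)

Set up U = [u_1 | ... | u_2] ∈ R^(3×2). The projector onto W = col(U) is P = U (U^T U)^(-1) U^T.
Compute U^T U =
  [8, 10]
  [10, 13],
and U^T v = (4, 8).
Solve U^T U · c = U^T v for the coefficients: c = (-7, 6). The projection is proj_W(v) = U c.
Check: (v - proj_W(v)) · u_1 = 0  (should be 0).
Check: (v - proj_W(v)) · u_2 = 0  (should be 0).
Result: proj_W(v) = (0, -4, 2).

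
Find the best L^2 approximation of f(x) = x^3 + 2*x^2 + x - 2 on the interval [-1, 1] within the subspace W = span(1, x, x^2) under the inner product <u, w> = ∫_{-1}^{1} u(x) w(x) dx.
g(x) = 2*x^2 + 8*x/5 - 2

The best approximation g ∈ W is the orthogonal projection of f onto W. Writing g = a_0 + a_1 x + a_2 x^2, the coefficients solve the normal equations G · a = b where
  G_{ij} = <φ_i, φ_j> and b_i = <f, φ_i>, with φ_0 = 1, φ_1 = x, φ_2 = x^2.
G =
  [2, 0, 2/3]
  [0, 2/3, 0]
  [2/3, 0, 2/5],
b = (-8/3, 16/15, -8/15).
Solving gives a_0 = -2, a_1 = 8/5, a_2 = 2, so
  g(x) = 2*x^2 + 8*x/5 - 2.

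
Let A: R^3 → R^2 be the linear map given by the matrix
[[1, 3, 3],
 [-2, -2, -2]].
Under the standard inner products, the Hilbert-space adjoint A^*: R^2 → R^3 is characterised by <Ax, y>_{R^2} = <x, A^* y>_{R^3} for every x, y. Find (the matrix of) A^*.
A^* = A^T =
[[1, -2],
 [3, -2],
 [3, -2]]

For real matrices with standard dot products, the defining identity <Ax, y> = <x, A^* y> gives (Ax)^T y = x^T (A^*) y, i.e. x^T A^T y = x^T (A^*) y. Since this holds for all x, y, we must have A^* = A^T. Therefore
A^* =
[[1, -2],
 [3, -2],
 [3, -2]].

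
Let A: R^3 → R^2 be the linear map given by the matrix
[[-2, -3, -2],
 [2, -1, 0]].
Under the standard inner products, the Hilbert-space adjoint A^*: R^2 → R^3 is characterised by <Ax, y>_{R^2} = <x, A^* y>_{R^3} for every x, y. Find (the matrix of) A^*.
A^* = A^T =
[[-2, 2],
 [-3, -1],
 [-2, 0]]

For real matrices with standard dot products, the defining identity <Ax, y> = <x, A^* y> gives (Ax)^T y = x^T (A^*) y, i.e. x^T A^T y = x^T (A^*) y. Since this holds for all x, y, we must have A^* = A^T. Therefore
A^* =
[[-2, 2],
 [-3, -1],
 [-2, 0]].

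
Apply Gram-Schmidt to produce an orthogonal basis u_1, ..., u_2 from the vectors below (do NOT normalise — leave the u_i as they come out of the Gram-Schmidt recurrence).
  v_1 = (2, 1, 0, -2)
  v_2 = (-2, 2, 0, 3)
Orthogonal basis:
  u_1 = (2, 1, 0, -2)
  u_2 = (-2/9, 26/9, 0, 11/9)

Apply the Gram-Schmidt recurrence
  u_1 = v_1
  u_i = v_i − Σ_{j<i} ((v_i · u_j) / (u_j · u_j)) · u_j.

Step by step this gives:
  u_1 = (2, 1, 0, -2)
  u_2 = (-2/9, 26/9, 0, 11/9)

Orthogonality check:
  u_2 · u_1 = 0 (should be 0)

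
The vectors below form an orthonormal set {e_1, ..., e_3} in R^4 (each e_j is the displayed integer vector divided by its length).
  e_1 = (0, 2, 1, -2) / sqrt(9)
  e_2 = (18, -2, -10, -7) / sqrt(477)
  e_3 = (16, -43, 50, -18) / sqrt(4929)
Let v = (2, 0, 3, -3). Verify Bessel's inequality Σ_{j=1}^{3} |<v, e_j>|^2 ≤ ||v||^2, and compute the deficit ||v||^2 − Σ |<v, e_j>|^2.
Σ |<v, e_j>|^2 = 2030/93; ||v||^2 = 22; deficit = 16/93

Write each e_j = u_j / sqrt(<u_j, u_j>) where u_j is the displayed integer vector. Then <v, e_j> = <v, u_j> / sqrt(<u_j, u_j>), so |<v, e_j>|^2 = <v, u_j>^2 / <u_j, u_j>.
Coefficients: <v, e_1> = 9/sqrt(9), <v, e_2> = 27/sqrt(477), <v, e_3> = 236/sqrt(4929).
Square and sum: Σ |<v, e_j>|^2 = 2030/93.
Compute ||v||^2 = v·v = 22.
Deficit = 22 − 2030/93 = 16/93 ≥ 0, confirming Bessel's inequality. (The deficit equals ||v − Σ <v,e_j> e_j||^2, the squared distance from v to span{e_j}.)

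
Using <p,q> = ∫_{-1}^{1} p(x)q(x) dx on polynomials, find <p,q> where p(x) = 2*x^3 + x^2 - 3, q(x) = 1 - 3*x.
<p,q> = -116/15

Expand the product: p(x)·q(x) = -6*x^4 - x^3 + x^2 + 9*x - 3.
∫_{-1}^{1} of each monomial x^k gives [2/(k+1) if k even, 0 if k odd]. Integrating term-by-term (or equivalently evaluating the antiderivative F(x) = -6*x^5/5 - x^4/4 + x^3/3 + 9*x^2/2 - 3*x at the endpoints):
  F(1) − F(−1) = 23/60 − (487/60) = -116/15.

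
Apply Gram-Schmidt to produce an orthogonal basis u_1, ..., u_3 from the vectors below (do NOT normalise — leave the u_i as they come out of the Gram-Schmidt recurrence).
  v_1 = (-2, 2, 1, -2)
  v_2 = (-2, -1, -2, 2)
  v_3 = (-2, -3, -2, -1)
Orthogonal basis:
  u_1 = (-2, 2, 1, -2)
  u_2 = (-34/13, -5/13, -22/13, 18/13)
  u_3 = (-4/9, -370/153, -98/153, -39/17)

Apply the Gram-Schmidt recurrence
  u_1 = v_1
  u_i = v_i − Σ_{j<i} ((v_i · u_j) / (u_j · u_j)) · u_j.

Step by step this gives:
  u_1 = (-2, 2, 1, -2)
  u_2 = (-34/13, -5/13, -22/13, 18/13)
  u_3 = (-4/9, -370/153, -98/153, -39/17)

Orthogonality check:
  u_2 · u_1 = 0 (should be 0)
  u_3 · u_1 = 0 (should be 0)
  u_3 · u_2 = 0 (should be 0)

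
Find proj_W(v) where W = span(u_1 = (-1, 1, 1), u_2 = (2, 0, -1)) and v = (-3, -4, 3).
proj_W(v) = (-25/6, -17/6, 2/3)

Set up U = [u_1 | ... | u_2] ∈ R^(3×2). The projector onto W = col(U) is P = U (U^T U)^(-1) U^T.
Compute U^T U =
  [3, -3]
  [-3, 5],
and U^T v = (2, -9).
Solve U^T U · c = U^T v for the coefficients: c = (-17/6, -7/2). The projection is proj_W(v) = U c.
Check: (v - proj_W(v)) · u_1 = 0  (should be 0).
Check: (v - proj_W(v)) · u_2 = 0  (should be 0).
Result: proj_W(v) = (-25/6, -17/6, 2/3).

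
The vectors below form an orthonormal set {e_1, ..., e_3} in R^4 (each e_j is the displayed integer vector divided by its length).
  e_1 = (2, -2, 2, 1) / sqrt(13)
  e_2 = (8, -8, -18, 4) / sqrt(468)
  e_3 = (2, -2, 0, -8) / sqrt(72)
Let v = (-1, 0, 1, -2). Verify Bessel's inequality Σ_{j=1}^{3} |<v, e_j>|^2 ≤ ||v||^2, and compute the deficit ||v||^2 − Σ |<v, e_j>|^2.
Σ |<v, e_j>|^2 = 11/2; ||v||^2 = 6; deficit = 1/2

Write each e_j = u_j / sqrt(<u_j, u_j>) where u_j is the displayed integer vector. Then <v, e_j> = <v, u_j> / sqrt(<u_j, u_j>), so |<v, e_j>|^2 = <v, u_j>^2 / <u_j, u_j>.
Coefficients: <v, e_1> = -2/sqrt(13), <v, e_2> = -34/sqrt(468), <v, e_3> = 14/sqrt(72).
Square and sum: Σ |<v, e_j>|^2 = 11/2.
Compute ||v||^2 = v·v = 6.
Deficit = 6 − 11/2 = 1/2 ≥ 0, confirming Bessel's inequality. (The deficit equals ||v − Σ <v,e_j> e_j||^2, the squared distance from v to span{e_j}.)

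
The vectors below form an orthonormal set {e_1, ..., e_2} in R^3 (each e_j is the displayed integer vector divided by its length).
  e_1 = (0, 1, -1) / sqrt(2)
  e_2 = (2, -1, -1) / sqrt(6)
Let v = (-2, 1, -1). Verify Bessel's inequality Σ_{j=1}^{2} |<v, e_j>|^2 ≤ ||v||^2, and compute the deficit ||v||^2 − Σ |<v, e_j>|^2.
Σ |<v, e_j>|^2 = 14/3; ||v||^2 = 6; deficit = 4/3

Write each e_j = u_j / sqrt(<u_j, u_j>) where u_j is the displayed integer vector. Then <v, e_j> = <v, u_j> / sqrt(<u_j, u_j>), so |<v, e_j>|^2 = <v, u_j>^2 / <u_j, u_j>.
Coefficients: <v, e_1> = 2/sqrt(2), <v, e_2> = -4/sqrt(6).
Square and sum: Σ |<v, e_j>|^2 = 14/3.
Compute ||v||^2 = v·v = 6.
Deficit = 6 − 14/3 = 4/3 ≥ 0, confirming Bessel's inequality. (The deficit equals ||v − Σ <v,e_j> e_j||^2, the squared distance from v to span{e_j}.)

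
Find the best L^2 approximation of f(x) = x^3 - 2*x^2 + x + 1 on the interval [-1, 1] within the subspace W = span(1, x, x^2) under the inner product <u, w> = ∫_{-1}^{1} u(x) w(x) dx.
g(x) = -2*x^2 + 8*x/5 + 1

The best approximation g ∈ W is the orthogonal projection of f onto W. Writing g = a_0 + a_1 x + a_2 x^2, the coefficients solve the normal equations G · a = b where
  G_{ij} = <φ_i, φ_j> and b_i = <f, φ_i>, with φ_0 = 1, φ_1 = x, φ_2 = x^2.
G =
  [2, 0, 2/3]
  [0, 2/3, 0]
  [2/3, 0, 2/5],
b = (2/3, 16/15, -2/15).
Solving gives a_0 = 1, a_1 = 8/5, a_2 = -2, so
  g(x) = -2*x^2 + 8*x/5 + 1.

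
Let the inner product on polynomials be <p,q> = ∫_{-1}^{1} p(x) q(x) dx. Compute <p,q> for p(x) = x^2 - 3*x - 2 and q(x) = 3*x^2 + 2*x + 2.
<p,q> = -202/15

Expand the product: p(x)·q(x) = 3*x^4 - 7*x^3 - 10*x^2 - 10*x - 4.
∫_{-1}^{1} of each monomial x^k gives [2/(k+1) if k even, 0 if k odd]. Integrating term-by-term (or equivalently evaluating the antiderivative F(x) = 3*x^5/5 - 7*x^4/4 - 10*x^3/3 - 5*x^2 - 4*x at the endpoints):
  F(1) − F(−1) = -809/60 − (-1/60) = -202/15.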